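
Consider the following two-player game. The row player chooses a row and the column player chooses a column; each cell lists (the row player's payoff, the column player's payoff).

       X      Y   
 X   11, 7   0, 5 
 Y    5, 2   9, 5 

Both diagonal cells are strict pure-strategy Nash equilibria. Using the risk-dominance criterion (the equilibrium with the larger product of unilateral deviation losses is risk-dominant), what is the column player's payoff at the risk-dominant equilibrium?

At both X: the row player loses 11 − 5 = 6 by deviating; the column player loses 7 − 5 = 2. Product = 6·2 = 12.
At both Y: the row player loses 9 − 0 = 9 by deviating; the column player loses 5 − 2 = 3. Product = 9·3 = 27.
27 > 12, so both Y is risk-dominant. The column player's payoff there is 5.

5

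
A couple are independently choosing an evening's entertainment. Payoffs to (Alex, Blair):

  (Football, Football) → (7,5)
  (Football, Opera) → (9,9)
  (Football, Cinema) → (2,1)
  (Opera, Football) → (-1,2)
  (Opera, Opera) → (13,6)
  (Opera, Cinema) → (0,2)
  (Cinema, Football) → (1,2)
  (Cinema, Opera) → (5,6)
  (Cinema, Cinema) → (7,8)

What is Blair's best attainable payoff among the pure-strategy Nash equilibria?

Both Opera is a pure NE (Alex: 13 ≥ 9; Blair: 6 ≥ 2). Blair gets 6.
Both Cinema is a pure NE (Alex: 7 ≥ 2; Blair: 8 ≥ 6). Blair gets 8.
Every other cell has a profitable deviation for at least one player. Highest of {6, 8} is 8.

8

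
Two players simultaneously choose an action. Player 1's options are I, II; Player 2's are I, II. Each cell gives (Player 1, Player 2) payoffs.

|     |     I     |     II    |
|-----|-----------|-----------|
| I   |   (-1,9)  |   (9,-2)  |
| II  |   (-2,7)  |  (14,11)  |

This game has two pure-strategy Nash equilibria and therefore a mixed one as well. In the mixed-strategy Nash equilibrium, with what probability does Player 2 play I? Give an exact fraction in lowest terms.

Player 2's mix q on I must make Player 1 indifferent between I and II.
Player 1's payoff from I: (-1)q + 9(1−q). From II: (-2)q + 14(1−q).
Set equal: 1q = 5(1−q) → q = 5/6.

5/6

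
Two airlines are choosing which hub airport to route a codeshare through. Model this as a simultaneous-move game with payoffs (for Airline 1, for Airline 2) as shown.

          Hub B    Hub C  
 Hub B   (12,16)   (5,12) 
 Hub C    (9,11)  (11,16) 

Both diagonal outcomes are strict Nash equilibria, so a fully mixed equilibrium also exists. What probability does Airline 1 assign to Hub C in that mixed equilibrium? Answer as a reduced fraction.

Airline 1's mix p on Hub B must make Airline 2 indifferent between Hub B and Hub C.
Airline 2's payoff from Hub B: 16p + 11(1−p). From Hub C: 12p + 16(1−p).
Set equal: 4p = 5(1−p) → p = 5/9.
Probability on Hub C is 1 − 5/9 = 4/9.

4/9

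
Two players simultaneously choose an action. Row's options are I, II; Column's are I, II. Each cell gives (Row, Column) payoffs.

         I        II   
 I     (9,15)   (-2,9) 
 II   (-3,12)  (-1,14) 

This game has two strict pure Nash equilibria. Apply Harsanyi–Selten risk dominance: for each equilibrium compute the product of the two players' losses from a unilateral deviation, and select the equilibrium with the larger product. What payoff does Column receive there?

15

At both I: Row loses 9 − (-3) = 12 by deviating; Column loses 15 − 9 = 6. Product = 12·6 = 72.
At both II: Row loses -1 − (-2) = 1 by deviating; Column loses 14 − 12 = 2. Product = 1·2 = 2.
72 > 2, so both I is risk-dominant. Column's payoff there is 15.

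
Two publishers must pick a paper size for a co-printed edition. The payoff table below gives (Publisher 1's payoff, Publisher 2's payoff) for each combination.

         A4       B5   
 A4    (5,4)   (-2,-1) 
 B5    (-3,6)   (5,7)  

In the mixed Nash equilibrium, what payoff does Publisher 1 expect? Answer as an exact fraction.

19/15

Publisher 2 mixes with probability q on A4, chosen so Publisher 1 is indifferent: 5q + (-2)(1−q) = (-3)q + 5(1−q) gives q = 7/15.
Publisher 1's expected payoff (from either row, since indifferent) is 5·7/15 + (-2)·8/15 = 19/15.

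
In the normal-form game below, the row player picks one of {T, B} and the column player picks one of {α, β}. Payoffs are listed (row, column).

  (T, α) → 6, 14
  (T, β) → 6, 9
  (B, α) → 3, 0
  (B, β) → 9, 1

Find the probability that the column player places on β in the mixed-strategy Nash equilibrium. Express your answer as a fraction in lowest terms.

The column player's mix q on α must make the row player indifferent between T and B.
The row player's payoff from T: 6q + 6(1−q). From B: 3q + 9(1−q).
Set equal: 3q = 3(1−q) → q = 3/6 = 1/2.
Probability on β is 1 − 1/2 = 1/2.

1/2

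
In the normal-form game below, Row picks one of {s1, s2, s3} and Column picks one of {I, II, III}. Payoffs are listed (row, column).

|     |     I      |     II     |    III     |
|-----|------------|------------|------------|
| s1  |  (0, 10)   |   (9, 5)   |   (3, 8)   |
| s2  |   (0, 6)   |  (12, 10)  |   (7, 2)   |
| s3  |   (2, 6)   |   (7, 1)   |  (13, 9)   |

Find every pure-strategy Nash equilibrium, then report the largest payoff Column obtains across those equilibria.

(s2, II) is a pure NE (Row: 12 ≥ 9; Column: 10 ≥ 6). Column gets 10.
(s3, III) is a pure NE (Row: 13 ≥ 7; Column: 9 ≥ 6). Column gets 9.
Every other cell has a profitable deviation for at least one player. Highest of {10, 9} is 10.

10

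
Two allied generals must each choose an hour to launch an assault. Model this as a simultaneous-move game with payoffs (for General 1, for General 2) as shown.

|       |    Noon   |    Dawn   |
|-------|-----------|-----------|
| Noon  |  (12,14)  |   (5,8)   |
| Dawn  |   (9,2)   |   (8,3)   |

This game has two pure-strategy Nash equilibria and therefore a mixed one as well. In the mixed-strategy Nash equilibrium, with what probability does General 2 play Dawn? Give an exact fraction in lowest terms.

General 2's mix q on Noon must make General 1 indifferent between Noon and Dawn.
General 1's payoff from Noon: 12q + 5(1−q). From Dawn: 9q + 8(1−q).
Set equal: 3q = 3(1−q) → q = 3/6 = 1/2.
Probability on Dawn is 1 − 1/2 = 1/2.

1/2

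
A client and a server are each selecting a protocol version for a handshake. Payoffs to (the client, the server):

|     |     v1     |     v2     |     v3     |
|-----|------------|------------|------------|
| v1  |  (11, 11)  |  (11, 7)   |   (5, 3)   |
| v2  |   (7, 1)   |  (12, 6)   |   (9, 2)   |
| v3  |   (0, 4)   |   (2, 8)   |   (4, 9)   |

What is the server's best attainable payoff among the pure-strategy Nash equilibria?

11

Both v1 is a pure NE (the client: 11 ≥ 7; the server: 11 ≥ 7). The server gets 11.
Both v2 is a pure NE (the client: 12 ≥ 11; the server: 6 ≥ 2). The server gets 6.
Every other cell has a profitable deviation for at least one player. Highest of {11, 6} is 11.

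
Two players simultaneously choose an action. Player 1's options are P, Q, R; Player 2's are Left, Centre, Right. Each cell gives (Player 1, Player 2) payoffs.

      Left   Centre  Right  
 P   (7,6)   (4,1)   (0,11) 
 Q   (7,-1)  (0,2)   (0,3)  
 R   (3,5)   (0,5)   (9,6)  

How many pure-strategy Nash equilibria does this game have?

1

(R, Right): Player 1 gets 9 (best alternative 0); Player 2 gets 6 (best alternative 5). Neither deviates — NE.
(P, Left) is not a NE: Player 2 would switch to Right (11 > 6).
No other cell survives both best-response checks, so there is 1 pure NE.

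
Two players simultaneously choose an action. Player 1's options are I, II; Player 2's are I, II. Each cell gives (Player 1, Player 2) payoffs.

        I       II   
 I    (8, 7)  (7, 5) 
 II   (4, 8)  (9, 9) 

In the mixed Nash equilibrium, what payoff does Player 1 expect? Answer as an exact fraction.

Player 2 mixes with probability q on I, chosen so Player 1 is indifferent: 8q + 7(1−q) = 4q + 9(1−q) gives q = 1/3.
Player 1's expected payoff (from either row, since indifferent) is 8·1/3 + 7·2/3 = 22/3.

22/3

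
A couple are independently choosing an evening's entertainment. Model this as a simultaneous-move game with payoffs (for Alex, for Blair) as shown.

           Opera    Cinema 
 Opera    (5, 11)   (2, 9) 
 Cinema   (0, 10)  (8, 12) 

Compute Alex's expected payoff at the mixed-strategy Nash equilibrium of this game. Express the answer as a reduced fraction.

40/11

Blair mixes with probability q on Opera, chosen so Alex is indifferent: 5q + 2(1−q) = 0q + 8(1−q) gives q = 6/11.
Alex's expected payoff (from either row, since indifferent) is 5·6/11 + 2·5/11 = 40/11.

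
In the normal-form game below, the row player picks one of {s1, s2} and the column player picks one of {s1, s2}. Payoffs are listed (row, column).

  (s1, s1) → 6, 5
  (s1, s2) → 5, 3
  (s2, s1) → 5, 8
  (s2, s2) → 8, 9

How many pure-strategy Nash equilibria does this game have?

2

Both s1: the row player gets 6 (best alternative 5); the column player gets 5 (best alternative 3). Neither deviates — NE.
Both s2: the row player gets 8 (best alternative 5); the column player gets 9 (best alternative 8). Neither deviates — NE.
(s1, s2) is not a NE: the row player would switch to s2 (8 > 5).
No other cell survives both best-response checks, so there are 2 pure NE.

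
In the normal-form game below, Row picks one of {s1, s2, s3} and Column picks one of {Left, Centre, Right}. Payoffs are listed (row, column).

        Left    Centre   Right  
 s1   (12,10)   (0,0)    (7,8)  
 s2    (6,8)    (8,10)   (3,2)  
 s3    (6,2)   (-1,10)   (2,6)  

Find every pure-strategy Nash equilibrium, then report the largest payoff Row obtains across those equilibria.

(s1, Left) is a pure NE (Row: 12 ≥ 6; Column: 10 ≥ 8). Row gets 12.
(s2, Centre) is a pure NE (Row: 8 ≥ 0; Column: 10 ≥ 8). Row gets 8.
Every other cell has a profitable deviation for at least one player. Highest of {12, 8} is 12.

12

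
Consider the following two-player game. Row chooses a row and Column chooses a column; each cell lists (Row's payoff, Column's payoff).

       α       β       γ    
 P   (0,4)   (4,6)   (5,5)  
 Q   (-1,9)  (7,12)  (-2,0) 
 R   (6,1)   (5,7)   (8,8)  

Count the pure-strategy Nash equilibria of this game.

2

(Q, β): Row gets 7 (best alternative 5); Column gets 12 (best alternative 9). Neither deviates — NE.
(R, γ): Row gets 8 (best alternative 5); Column gets 8 (best alternative 7). Neither deviates — NE.
(P, α) is not a NE: Row would switch to R (6 > 0).
No other cell survives both best-response checks, so there are 2 pure NE.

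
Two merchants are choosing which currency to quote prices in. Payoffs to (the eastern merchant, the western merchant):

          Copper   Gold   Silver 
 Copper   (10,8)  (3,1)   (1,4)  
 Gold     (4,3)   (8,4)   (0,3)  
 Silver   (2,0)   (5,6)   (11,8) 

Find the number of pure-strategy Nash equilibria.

3

Both Copper: the eastern merchant gets 10 (best alternative 4); the western merchant gets 8 (best alternative 4). Neither deviates — NE.
Both Gold: the eastern merchant gets 8 (best alternative 5); the western merchant gets 4 (best alternative 3). Neither deviates — NE.
Both Silver: the eastern merchant gets 11 (best alternative 1); the western merchant gets 8 (best alternative 6). Neither deviates — NE.
(Gold, Silver) is not a NE: the eastern merchant would switch to Silver (11 > 0).
No other cell survives both best-response checks, so there are 3 pure NE.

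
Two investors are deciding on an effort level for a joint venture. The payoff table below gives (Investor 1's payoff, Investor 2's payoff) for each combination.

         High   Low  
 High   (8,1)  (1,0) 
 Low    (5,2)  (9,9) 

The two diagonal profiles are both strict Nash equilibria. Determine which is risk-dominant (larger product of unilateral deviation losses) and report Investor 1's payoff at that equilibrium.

At both High: Investor 1 loses 8 − 5 = 3 by deviating; Investor 2 loses 1 − 0 = 1. Product = 3·1 = 3.
At both Low: Investor 1 loses 9 − 1 = 8 by deviating; Investor 2 loses 9 − 2 = 7. Product = 8·7 = 56.
56 > 3, so both Low is risk-dominant. Investor 1's payoff there is 9.

9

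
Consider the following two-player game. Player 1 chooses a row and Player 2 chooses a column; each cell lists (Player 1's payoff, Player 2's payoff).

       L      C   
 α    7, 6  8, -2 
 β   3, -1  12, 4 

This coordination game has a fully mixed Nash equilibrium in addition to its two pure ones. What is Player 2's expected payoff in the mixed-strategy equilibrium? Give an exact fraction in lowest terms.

Player 1 mixes with probability p on α, chosen so Player 2 is indifferent: 6p + (-1)(1−p) = (-2)p + 4(1−p) gives p = 5/13.
Player 2's expected payoff is 6·5/13 + (-1)·8/13 = 22/13.

22/13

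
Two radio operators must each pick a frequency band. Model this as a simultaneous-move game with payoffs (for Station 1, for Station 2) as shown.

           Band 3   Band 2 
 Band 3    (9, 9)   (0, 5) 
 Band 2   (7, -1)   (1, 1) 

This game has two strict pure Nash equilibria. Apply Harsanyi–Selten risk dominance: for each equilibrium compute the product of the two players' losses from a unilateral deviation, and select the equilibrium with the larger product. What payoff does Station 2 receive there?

At both Band 3: Station 1 loses 9 − 7 = 2 by deviating; Station 2 loses 9 − 5 = 4. Product = 2·4 = 8.
At both Band 2: Station 1 loses 1 − 0 = 1 by deviating; Station 2 loses 1 − (-1) = 2. Product = 1·2 = 2.
8 > 2, so both Band 3 is risk-dominant. Station 2's payoff there is 9.

9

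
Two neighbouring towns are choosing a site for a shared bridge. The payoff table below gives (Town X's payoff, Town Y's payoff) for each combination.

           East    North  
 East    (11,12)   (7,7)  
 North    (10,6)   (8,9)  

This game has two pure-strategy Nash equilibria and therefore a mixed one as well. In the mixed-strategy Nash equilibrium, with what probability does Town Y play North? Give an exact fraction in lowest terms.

Town Y's mix q on East must make Town X indifferent between East and North.
Town X's payoff from East: 11q + 7(1−q). From North: 10q + 8(1−q).
Set equal: 1q = 1(1−q) → q = 1/2.
Probability on North is 1 − 1/2 = 1/2.

1/2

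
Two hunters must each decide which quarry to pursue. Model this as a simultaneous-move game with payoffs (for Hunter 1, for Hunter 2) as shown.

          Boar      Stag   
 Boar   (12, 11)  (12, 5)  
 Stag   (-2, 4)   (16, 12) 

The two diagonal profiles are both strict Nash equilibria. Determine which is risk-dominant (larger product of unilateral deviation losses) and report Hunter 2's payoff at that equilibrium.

At both Boar: Hunter 1 loses 12 − (-2) = 14 by deviating; Hunter 2 loses 11 − 5 = 6. Product = 14·6 = 84.
At both Stag: Hunter 1 loses 16 − 12 = 4 by deviating; Hunter 2 loses 12 − 4 = 8. Product = 4·8 = 32.
84 > 32, so both Boar is risk-dominant. Hunter 2's payoff there is 11.

11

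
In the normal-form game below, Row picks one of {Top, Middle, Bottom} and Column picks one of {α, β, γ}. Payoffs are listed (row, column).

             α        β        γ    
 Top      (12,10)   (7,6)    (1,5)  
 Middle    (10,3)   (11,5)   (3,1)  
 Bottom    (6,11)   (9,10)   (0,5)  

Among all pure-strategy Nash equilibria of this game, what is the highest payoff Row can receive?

12

(Top, α) is a pure NE (Row: 12 ≥ 10; Column: 10 ≥ 6). Row gets 12.
(Middle, β) is a pure NE (Row: 11 ≥ 9; Column: 5 ≥ 3). Row gets 11.
Every other cell has a profitable deviation for at least one player. Highest of {12, 11} is 12.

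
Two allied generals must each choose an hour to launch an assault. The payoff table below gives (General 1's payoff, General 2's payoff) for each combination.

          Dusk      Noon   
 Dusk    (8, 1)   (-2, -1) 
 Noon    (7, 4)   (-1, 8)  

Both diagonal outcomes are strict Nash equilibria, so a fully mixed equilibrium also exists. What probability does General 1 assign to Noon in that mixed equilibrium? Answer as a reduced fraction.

1/3

General 1's mix p on Dusk must make General 2 indifferent between Dusk and Noon.
General 2's payoff from Dusk: 1p + 4(1−p). From Noon: (-1)p + 8(1−p).
Set equal: 2p = 4(1−p) → p = 4/6 = 2/3.
Probability on Noon is 1 − 2/3 = 1/3.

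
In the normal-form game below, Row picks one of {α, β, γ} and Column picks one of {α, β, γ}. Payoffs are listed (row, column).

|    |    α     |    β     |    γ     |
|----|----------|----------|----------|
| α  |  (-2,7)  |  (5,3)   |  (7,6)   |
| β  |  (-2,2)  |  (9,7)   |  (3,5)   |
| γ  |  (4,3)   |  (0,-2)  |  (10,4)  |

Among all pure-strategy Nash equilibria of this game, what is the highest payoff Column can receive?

Both β is a pure NE (Row: 9 ≥ 5; Column: 7 ≥ 5). Column gets 7.
Both γ is a pure NE (Row: 10 ≥ 7; Column: 4 ≥ 3). Column gets 4.
Every other cell has a profitable deviation for at least one player. Highest of {7, 4} is 7.

7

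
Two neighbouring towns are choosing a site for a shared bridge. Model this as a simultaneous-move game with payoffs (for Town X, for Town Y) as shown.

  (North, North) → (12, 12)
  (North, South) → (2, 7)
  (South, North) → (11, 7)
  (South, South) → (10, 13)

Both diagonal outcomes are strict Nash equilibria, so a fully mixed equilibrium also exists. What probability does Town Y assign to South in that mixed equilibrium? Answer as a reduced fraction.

1/9

Town Y's mix q on North must make Town X indifferent between North and South.
Town X's payoff from North: 12q + 2(1−q). From South: 11q + 10(1−q).
Set equal: 1q = 8(1−q) → q = 8/9.
Probability on South is 1 − 8/9 = 1/9.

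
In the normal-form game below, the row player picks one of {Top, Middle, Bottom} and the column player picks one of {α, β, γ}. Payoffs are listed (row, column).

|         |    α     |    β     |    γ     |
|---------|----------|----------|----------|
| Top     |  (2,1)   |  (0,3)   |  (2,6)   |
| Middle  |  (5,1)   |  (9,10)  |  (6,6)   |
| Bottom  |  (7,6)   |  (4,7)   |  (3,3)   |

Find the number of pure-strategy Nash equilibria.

(Middle, β): the row player gets 9 (best alternative 4); the column player gets 10 (best alternative 6). Neither deviates — NE.
(Bottom, γ) is not a NE: the row player would switch to Middle (6 > 3).
No other cell survives both best-response checks, so there is 1 pure NE.

1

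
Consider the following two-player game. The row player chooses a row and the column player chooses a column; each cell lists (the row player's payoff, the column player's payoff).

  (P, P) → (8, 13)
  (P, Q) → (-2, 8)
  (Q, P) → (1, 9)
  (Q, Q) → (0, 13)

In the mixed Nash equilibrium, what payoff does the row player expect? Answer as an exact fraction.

The column player mixes with probability q on P, chosen so the row player is indifferent: 8q + (-2)(1−q) = 1q + 0(1−q) gives q = 2/9.
The row player's expected payoff (from either row, since indifferent) is 8·2/9 + (-2)·7/9 = 2/9.

2/9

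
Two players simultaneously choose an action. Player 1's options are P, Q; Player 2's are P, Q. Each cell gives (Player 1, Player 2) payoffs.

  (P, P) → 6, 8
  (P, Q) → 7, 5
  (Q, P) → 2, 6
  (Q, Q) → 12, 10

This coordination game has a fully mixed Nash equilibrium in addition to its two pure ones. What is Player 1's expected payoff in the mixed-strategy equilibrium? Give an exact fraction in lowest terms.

Player 2 mixes with probability q on P, chosen so Player 1 is indifferent: 6q + 7(1−q) = 2q + 12(1−q) gives q = 5/9.
Player 1's expected payoff (from either row, since indifferent) is 6·5/9 + 7·4/9 = 58/9.

58/9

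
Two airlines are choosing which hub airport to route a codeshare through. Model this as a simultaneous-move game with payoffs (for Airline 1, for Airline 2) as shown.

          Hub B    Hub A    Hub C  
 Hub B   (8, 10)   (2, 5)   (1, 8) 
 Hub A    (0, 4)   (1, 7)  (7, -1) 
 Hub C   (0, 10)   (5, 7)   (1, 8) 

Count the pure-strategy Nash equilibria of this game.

1

Both Hub B: Airline 1 gets 8 (best alternative 0); Airline 2 gets 10 (best alternative 8). Neither deviates — NE.
Both Hub C is not a NE: Airline 1 would switch to Hub A (7 > 1).
No other cell survives both best-response checks, so there is 1 pure NE.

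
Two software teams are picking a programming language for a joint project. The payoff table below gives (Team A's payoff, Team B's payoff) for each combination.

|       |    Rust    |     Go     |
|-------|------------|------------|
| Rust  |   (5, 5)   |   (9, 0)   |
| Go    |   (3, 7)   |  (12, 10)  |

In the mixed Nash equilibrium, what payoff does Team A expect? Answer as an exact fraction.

33/5

Team B mixes with probability q on Rust, chosen so Team A is indifferent: 5q + 9(1−q) = 3q + 12(1−q) gives q = 3/5.
Team A's expected payoff (from either row, since indifferent) is 5·3/5 + 9·2/5 = 33/5.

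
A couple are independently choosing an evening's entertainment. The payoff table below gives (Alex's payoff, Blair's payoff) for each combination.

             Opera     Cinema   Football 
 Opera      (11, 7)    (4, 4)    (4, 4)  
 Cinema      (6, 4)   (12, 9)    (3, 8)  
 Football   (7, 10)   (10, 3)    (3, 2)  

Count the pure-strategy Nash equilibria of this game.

2

Both Opera: Alex gets 11 (best alternative 7); Blair gets 7 (best alternative 4). Neither deviates — NE.
Both Cinema: Alex gets 12 (best alternative 10); Blair gets 9 (best alternative 8). Neither deviates — NE.
Both Football is not a NE: Alex would switch to Opera (4 > 3).
No other cell survives both best-response checks, so there are 2 pure NE.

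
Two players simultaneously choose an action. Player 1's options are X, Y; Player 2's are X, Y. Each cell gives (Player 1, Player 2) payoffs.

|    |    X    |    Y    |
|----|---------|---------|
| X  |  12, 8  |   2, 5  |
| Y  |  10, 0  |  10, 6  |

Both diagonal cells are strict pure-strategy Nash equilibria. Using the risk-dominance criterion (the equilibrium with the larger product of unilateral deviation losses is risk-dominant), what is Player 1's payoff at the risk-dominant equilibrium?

10

At both X: Player 1 loses 12 − 10 = 2 by deviating; Player 2 loses 8 − 5 = 3. Product = 2·3 = 6.
At both Y: Player 1 loses 10 − 2 = 8 by deviating; Player 2 loses 6 − 0 = 6. Product = 8·6 = 48.
48 > 6, so both Y is risk-dominant. Player 1's payoff there is 10.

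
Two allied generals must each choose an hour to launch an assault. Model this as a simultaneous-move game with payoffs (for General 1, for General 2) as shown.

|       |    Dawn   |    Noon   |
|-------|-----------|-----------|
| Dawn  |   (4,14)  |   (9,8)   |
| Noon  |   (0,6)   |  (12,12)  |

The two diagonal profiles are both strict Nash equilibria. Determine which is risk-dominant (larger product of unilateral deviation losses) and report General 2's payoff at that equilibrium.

At both Dawn: General 1 loses 4 − 0 = 4 by deviating; General 2 loses 14 − 8 = 6. Product = 4·6 = 24.
At both Noon: General 1 loses 12 − 9 = 3 by deviating; General 2 loses 12 − 6 = 6. Product = 3·6 = 18.
24 > 18, so both Dawn is risk-dominant. General 2's payoff there is 14.

14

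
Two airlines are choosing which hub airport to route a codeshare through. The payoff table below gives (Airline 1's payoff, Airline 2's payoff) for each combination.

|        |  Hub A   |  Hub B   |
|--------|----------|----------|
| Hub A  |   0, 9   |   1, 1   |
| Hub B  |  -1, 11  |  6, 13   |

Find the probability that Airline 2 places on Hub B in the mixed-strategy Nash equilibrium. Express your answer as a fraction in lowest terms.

Airline 2's mix q on Hub A must make Airline 1 indifferent between Hub A and Hub B.
Airline 1's payoff from Hub A: 0q + 1(1−q). From Hub B: (-1)q + 6(1−q).
Set equal: 1q = 5(1−q) → q = 5/6.
Probability on Hub B is 1 − 5/6 = 1/6.

1/6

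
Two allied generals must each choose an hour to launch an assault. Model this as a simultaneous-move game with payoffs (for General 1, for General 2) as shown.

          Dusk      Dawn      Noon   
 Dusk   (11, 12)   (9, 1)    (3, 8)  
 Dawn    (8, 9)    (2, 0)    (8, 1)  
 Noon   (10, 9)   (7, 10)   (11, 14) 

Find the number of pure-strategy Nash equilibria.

2

Both Dusk: General 1 gets 11 (best alternative 10); General 2 gets 12 (best alternative 8). Neither deviates — NE.
Both Noon: General 1 gets 11 (best alternative 8); General 2 gets 14 (best alternative 10). Neither deviates — NE.
Both Dawn is not a NE: General 1 would switch to Dusk (9 > 2).
No other cell survives both best-response checks, so there are 2 pure NE.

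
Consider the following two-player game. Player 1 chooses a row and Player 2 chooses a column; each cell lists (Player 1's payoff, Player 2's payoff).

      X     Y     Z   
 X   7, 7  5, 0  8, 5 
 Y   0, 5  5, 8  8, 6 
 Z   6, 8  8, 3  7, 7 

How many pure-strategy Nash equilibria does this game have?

Both X: Player 1 gets 7 (best alternative 6); Player 2 gets 7 (best alternative 5). Neither deviates — NE.
Both Y is not a NE: Player 1 would switch to Z (8 > 5).
No other cell survives both best-response checks, so there is 1 pure NE.

1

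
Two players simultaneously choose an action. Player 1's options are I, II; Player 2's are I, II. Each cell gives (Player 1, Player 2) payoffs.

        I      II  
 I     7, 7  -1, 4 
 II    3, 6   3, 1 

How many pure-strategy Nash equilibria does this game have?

Both I: Player 1 gets 7 (best alternative 3); Player 2 gets 7 (best alternative 4). Neither deviates — NE.
Both II is not a NE: Player 2 would switch to I (6 > 1).
No other cell survives both best-response checks, so there is 1 pure NE.

1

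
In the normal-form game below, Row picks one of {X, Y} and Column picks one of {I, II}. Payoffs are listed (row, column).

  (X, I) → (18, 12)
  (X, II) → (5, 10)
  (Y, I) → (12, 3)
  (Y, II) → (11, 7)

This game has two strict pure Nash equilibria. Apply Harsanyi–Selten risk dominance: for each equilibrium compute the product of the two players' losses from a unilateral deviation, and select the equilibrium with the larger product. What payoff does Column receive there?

7

At (X, I): Row loses 18 − 12 = 6 by deviating; Column loses 12 − 10 = 2. Product = 6·2 = 12.
At (Y, II): Row loses 11 − 5 = 6 by deviating; Column loses 7 − 3 = 4. Product = 6·4 = 24.
24 > 12, so (Y, II) is risk-dominant. Column's payoff there is 7.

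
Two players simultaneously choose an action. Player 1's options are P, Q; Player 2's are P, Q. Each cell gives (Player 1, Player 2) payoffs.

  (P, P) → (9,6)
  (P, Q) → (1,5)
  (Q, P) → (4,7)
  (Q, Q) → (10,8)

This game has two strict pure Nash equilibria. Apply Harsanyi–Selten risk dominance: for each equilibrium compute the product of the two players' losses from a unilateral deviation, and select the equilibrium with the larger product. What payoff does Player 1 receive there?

At both P: Player 1 loses 9 − 4 = 5 by deviating; Player 2 loses 6 − 5 = 1. Product = 5·1 = 5.
At both Q: Player 1 loses 10 − 1 = 9 by deviating; Player 2 loses 8 − 7 = 1. Product = 9·1 = 9.
9 > 5, so both Q is risk-dominant. Player 1's payoff there is 10.

10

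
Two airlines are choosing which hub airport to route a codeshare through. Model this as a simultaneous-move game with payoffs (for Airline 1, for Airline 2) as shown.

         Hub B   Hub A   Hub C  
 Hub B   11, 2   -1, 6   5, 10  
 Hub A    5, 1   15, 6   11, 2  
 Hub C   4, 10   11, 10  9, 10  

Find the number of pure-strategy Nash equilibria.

1

Both Hub A: Airline 1 gets 15 (best alternative 11); Airline 2 gets 6 (best alternative 2). Neither deviates — NE.
Both Hub B is not a NE: Airline 2 would switch to Hub C (10 > 2).
No other cell survives both best-response checks, so there is 1 pure NE.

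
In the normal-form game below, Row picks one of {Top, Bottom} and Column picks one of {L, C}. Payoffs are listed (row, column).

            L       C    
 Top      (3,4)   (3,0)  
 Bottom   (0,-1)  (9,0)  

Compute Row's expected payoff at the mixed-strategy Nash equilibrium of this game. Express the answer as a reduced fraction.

3

Column mixes with probability q on L, chosen so Row is indifferent: 3q + 3(1−q) = 0q + 9(1−q) gives q = 2/3.
Row's expected payoff (from either row, since indifferent) is 3·2/3 + 3·1/3 = 3.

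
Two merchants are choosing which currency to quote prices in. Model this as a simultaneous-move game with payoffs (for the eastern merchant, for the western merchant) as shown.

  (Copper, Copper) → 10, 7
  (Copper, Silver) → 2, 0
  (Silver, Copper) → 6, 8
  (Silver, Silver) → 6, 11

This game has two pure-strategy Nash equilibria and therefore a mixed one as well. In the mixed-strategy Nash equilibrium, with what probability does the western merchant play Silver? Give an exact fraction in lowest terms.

1/2

The western merchant's mix q on Copper must make the eastern merchant indifferent between Copper and Silver.
The eastern merchant's payoff from Copper: 10q + 2(1−q). From Silver: 6q + 6(1−q).
Set equal: 4q = 4(1−q) → q = 4/8 = 1/2.
Probability on Silver is 1 − 1/2 = 1/2.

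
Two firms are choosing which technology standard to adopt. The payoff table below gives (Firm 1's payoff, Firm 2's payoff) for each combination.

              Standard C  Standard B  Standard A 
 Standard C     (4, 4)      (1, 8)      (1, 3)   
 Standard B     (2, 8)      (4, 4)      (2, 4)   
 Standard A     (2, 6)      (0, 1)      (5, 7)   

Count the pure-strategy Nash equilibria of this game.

Both Standard A: Firm 1 gets 5 (best alternative 2); Firm 2 gets 7 (best alternative 6). Neither deviates — NE.
Both Standard B is not a NE: Firm 2 would switch to Standard C (8 > 4).
No other cell survives both best-response checks, so there is 1 pure NE.

1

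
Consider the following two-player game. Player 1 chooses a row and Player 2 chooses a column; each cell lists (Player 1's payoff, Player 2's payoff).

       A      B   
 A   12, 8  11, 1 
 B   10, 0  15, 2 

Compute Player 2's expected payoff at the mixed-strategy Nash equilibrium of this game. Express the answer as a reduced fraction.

16/9

Player 1 mixes with probability p on A, chosen so Player 2 is indifferent: 8p + 0(1−p) = 1p + 2(1−p) gives p = 2/9.
Player 2's expected payoff is 8·2/9 + 0·7/9 = 16/9.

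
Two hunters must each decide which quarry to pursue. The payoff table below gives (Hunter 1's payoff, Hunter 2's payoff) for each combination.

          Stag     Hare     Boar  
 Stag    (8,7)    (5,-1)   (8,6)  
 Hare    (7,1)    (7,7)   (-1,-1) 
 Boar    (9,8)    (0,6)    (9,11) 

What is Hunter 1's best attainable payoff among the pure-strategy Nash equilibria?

9

Both Hare is a pure NE (Hunter 1: 7 ≥ 5; Hunter 2: 7 ≥ 1). Hunter 1 gets 7.
Both Boar is a pure NE (Hunter 1: 9 ≥ 8; Hunter 2: 11 ≥ 8). Hunter 1 gets 9.
Every other cell has a profitable deviation for at least one player. Highest of {7, 9} is 9.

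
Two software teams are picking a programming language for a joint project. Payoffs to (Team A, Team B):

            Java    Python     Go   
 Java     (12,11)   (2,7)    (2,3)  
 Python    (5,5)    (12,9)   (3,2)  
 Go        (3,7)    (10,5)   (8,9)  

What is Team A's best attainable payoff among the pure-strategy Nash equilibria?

Both Java is a pure NE (Team A: 12 ≥ 5; Team B: 11 ≥ 7). Team A gets 12.
Both Python is a pure NE (Team A: 12 ≥ 10; Team B: 9 ≥ 5). Team A gets 12.
Both Go is a pure NE (Team A: 8 ≥ 3; Team B: 9 ≥ 7). Team A gets 8.
Every other cell has a profitable deviation for at least one player. Highest of {12, 12, 8} is 12.

12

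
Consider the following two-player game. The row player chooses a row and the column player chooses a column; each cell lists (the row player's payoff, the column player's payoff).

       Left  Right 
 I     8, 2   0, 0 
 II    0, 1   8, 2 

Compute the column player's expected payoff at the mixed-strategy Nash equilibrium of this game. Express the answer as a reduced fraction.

4/3

The row player mixes with probability p on I, chosen so the column player is indifferent: 2p + 1(1−p) = 0p + 2(1−p) gives p = 1/3.
The column player's expected payoff is 2·1/3 + 1·2/3 = 4/3.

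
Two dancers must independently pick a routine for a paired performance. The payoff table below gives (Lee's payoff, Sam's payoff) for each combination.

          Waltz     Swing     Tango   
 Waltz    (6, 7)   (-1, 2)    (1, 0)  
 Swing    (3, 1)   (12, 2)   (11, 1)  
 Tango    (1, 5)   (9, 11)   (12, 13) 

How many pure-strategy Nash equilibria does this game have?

3

Both Waltz: Lee gets 6 (best alternative 3); Sam gets 7 (best alternative 2). Neither deviates — NE.
Both Swing: Lee gets 12 (best alternative 9); Sam gets 2 (best alternative 1). Neither deviates — NE.
Both Tango: Lee gets 12 (best alternative 11); Sam gets 13 (best alternative 11). Neither deviates — NE.
(Waltz, Swing) is not a NE: Lee would switch to Swing (12 > -1).
No other cell survives both best-response checks, so there are 3 pure NE.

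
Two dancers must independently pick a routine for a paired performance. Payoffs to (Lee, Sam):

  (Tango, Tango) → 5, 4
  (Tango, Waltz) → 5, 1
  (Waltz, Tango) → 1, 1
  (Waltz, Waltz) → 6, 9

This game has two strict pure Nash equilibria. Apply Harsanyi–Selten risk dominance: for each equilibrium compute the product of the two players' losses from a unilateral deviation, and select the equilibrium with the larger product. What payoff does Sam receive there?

At both Tango: Lee loses 5 − 1 = 4 by deviating; Sam loses 4 − 1 = 3. Product = 4·3 = 12.
At both Waltz: Lee loses 6 − 5 = 1 by deviating; Sam loses 9 − 1 = 8. Product = 1·8 = 8.
12 > 8, so both Tango is risk-dominant. Sam's payoff there is 4.

4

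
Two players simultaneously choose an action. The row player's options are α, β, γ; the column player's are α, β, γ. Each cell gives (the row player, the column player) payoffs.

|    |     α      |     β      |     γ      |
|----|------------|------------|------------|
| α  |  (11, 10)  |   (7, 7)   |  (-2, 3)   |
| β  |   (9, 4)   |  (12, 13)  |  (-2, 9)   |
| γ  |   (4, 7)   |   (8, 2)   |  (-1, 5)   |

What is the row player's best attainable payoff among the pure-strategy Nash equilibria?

12

Both α is a pure NE (the row player: 11 ≥ 9; the column player: 10 ≥ 7). The row player gets 11.
Both β is a pure NE (the row player: 12 ≥ 8; the column player: 13 ≥ 9). The row player gets 12.
Every other cell has a profitable deviation for at least one player. Highest of {11, 12} is 12.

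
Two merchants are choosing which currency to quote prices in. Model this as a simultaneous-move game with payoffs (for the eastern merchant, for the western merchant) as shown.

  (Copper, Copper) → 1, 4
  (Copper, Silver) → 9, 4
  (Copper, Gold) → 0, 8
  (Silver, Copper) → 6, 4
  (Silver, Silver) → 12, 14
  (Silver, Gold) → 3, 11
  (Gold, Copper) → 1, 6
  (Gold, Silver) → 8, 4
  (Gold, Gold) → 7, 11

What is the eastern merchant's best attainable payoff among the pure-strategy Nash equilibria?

Both Silver is a pure NE (the eastern merchant: 12 ≥ 9; the western merchant: 14 ≥ 11). The eastern merchant gets 12.
Both Gold is a pure NE (the eastern merchant: 7 ≥ 3; the western merchant: 11 ≥ 6). The eastern merchant gets 7.
Every other cell has a profitable deviation for at least one player. Highest of {12, 7} is 12.

12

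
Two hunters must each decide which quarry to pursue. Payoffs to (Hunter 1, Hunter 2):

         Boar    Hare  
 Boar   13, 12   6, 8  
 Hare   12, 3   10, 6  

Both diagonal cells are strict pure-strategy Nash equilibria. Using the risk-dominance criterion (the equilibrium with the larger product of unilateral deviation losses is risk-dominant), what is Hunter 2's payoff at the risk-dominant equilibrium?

At both Boar: Hunter 1 loses 13 − 12 = 1 by deviating; Hunter 2 loses 12 − 8 = 4. Product = 1·4 = 4.
At both Hare: Hunter 1 loses 10 − 6 = 4 by deviating; Hunter 2 loses 6 − 3 = 3. Product = 4·3 = 12.
12 > 4, so both Hare is risk-dominant. Hunter 2's payoff there is 6.

6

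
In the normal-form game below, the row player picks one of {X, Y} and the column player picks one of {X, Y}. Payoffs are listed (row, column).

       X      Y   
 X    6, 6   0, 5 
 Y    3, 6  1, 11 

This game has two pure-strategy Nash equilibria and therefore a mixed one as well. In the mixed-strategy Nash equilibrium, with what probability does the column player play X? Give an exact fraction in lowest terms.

The column player's mix q on X must make the row player indifferent between X and Y.
The row player's payoff from X: 6q + 0(1−q). From Y: 3q + 1(1−q).
Set equal: 3q = 1(1−q) → q = 1/4.

1/4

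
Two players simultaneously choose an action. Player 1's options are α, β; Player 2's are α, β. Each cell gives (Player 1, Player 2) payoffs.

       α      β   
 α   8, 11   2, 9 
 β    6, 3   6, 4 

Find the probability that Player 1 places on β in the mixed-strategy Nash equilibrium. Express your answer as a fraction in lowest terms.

Player 1's mix p on α must make Player 2 indifferent between α and β.
Player 2's payoff from α: 11p + 3(1−p). From β: 9p + 4(1−p).
Set equal: 2p = 1(1−p) → p = 1/3.
Probability on β is 1 − 1/3 = 2/3.

2/3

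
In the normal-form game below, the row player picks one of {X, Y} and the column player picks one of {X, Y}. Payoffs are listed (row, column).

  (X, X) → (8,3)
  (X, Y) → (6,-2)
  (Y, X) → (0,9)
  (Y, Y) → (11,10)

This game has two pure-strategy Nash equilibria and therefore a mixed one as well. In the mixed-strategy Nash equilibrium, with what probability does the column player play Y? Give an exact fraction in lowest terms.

The column player's mix q on X must make the row player indifferent between X and Y.
The row player's payoff from X: 8q + 6(1−q). From Y: 0q + 11(1−q).
Set equal: 8q = 5(1−q) → q = 5/13.
Probability on Y is 1 − 5/13 = 8/13.

8/13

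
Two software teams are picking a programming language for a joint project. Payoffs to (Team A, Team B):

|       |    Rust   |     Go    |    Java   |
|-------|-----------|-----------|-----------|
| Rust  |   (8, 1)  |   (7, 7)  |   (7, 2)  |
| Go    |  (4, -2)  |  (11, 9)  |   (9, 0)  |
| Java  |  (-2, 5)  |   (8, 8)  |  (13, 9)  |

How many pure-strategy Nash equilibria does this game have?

Both Go: Team A gets 11 (best alternative 8); Team B gets 9 (best alternative 0). Neither deviates — NE.
Both Java: Team A gets 13 (best alternative 9); Team B gets 9 (best alternative 8). Neither deviates — NE.
Both Rust is not a NE: Team B would switch to Go (7 > 1).
No other cell survives both best-response checks, so there are 2 pure NE.

2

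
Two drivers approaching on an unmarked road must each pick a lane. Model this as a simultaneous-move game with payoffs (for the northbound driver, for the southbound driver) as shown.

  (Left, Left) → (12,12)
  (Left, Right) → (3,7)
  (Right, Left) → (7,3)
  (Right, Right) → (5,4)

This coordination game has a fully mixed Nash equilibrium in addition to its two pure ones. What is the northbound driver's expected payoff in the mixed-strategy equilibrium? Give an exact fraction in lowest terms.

39/7

The southbound driver mixes with probability q on Left, chosen so the northbound driver is indifferent: 12q + 3(1−q) = 7q + 5(1−q) gives q = 2/7.
The northbound driver's expected payoff (from either row, since indifferent) is 12·2/7 + 3·5/7 = 39/7.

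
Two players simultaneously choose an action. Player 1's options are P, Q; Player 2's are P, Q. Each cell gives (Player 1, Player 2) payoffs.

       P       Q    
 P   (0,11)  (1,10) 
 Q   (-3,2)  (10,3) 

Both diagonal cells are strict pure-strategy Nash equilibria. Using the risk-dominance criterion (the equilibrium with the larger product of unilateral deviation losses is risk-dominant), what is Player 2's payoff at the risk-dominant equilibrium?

3

At both P: Player 1 loses 0 − (-3) = 3 by deviating; Player 2 loses 11 − 10 = 1. Product = 3·1 = 3.
At both Q: Player 1 loses 10 − 1 = 9 by deviating; Player 2 loses 3 − 2 = 1. Product = 9·1 = 9.
9 > 3, so both Q is risk-dominant. Player 2's payoff there is 3.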